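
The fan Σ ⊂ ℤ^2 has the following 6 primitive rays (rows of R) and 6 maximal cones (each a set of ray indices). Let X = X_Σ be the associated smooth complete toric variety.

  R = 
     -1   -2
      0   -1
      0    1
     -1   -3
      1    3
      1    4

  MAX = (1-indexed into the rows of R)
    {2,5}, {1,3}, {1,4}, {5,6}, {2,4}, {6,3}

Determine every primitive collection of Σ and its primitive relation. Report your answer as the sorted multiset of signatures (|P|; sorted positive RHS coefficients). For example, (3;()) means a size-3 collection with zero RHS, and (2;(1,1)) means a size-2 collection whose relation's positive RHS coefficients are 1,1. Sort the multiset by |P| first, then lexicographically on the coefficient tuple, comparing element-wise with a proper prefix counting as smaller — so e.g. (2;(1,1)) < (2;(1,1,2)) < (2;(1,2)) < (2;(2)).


The 9 primitive collections of Σ (r=6, n=2):

  P={2,3}:  v_{2} + v_{3} = 0  ⇒ sig = (2;())
  P={4,5}:  v_{4} + v_{5} = 0  ⇒ sig = (2;())
  P={1,2}:  v_{1} + v_{2} = v_{4}  ⇒ sig = (2;(1))
  P={1,5}:  v_{1} + v_{5} = v_{3}  ⇒ sig = (2;(1))
  P={2,6}:  v_{2} + v_{6} = v_{5}  ⇒ sig = (2;(1))
  P={3,4}:  v_{3} + v_{4} = v_{1}  ⇒ sig = (2;(1))
  P={3,5}:  v_{3} + v_{5} = v_{6}  ⇒ sig = (2;(1))
  P={4,6}:  v_{4} + v_{6} = v_{3}  ⇒ sig = (2;(1))
  P={1,6}:  v_{1} + v_{6} = 2·v_{3}  ⇒ sig = (2;(2))

so the primitive-relation signature multiset is
    |P|=2: 9 collections, coeffs (), (), (1), (1), (1), (1), (1), (1), (2)


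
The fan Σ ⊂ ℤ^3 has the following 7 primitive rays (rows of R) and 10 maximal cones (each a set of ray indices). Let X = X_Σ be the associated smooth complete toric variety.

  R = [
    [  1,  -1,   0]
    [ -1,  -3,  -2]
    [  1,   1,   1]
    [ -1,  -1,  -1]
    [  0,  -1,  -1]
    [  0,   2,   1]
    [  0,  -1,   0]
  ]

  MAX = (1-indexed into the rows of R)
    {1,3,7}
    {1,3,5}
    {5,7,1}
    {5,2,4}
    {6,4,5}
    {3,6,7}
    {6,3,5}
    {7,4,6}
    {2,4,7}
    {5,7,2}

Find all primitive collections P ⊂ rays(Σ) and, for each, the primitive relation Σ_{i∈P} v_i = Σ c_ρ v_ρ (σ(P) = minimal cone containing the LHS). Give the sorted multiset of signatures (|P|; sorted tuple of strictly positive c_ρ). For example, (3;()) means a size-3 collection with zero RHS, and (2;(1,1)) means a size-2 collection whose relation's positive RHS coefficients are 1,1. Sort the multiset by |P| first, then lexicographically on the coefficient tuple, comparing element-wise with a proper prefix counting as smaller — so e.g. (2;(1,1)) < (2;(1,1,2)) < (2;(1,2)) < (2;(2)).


Minimal non-faces — 9 found among 7 rays, 10 max cones:

  • {3,4}:  v_{3} + v_{4} = 0  ⟹  sig = (2;())
  • {1,6}:  v_{1} + v_{6} = v_{3}  ⟹  sig = (2;(1))
  • {2,6}:  v_{2} + v_{6} = v_{4}  ⟹  sig = (2;(1))
  • {1,4}:  v_{1} + v_{4} = v_{5} + v_{7}  ⟹  sig = (2;(1,1))
  • {2,3}:  v_{2} + v_{3} = v_{5} + v_{7}  ⟹  sig = (2;(1,1))
  • {1,2}:  v_{1} + v_{2} = 2·v_{5} + 2·v_{7}  ⟹  sig = (2;(2,2))
  • {5,6,7}:  v_{5} + v_{6} + v_{7} = 0  ⟹  sig = (3;())
  • {3,5,7}:  v_{3} + v_{5} + v_{7} = v_{1}  ⟹  sig = (3;(1))
  • {4,5,7}:  v_{4} + v_{5} + v_{7} = v_{2}  ⟹  sig = (3;(1))

so the primitive-relation signature multiset is
{ (2;()),  (2;(1)) ×2,  (2;(1,1)) ×2,  (2;(2,2)),  (3;()),  (3;(1)) ×2 }


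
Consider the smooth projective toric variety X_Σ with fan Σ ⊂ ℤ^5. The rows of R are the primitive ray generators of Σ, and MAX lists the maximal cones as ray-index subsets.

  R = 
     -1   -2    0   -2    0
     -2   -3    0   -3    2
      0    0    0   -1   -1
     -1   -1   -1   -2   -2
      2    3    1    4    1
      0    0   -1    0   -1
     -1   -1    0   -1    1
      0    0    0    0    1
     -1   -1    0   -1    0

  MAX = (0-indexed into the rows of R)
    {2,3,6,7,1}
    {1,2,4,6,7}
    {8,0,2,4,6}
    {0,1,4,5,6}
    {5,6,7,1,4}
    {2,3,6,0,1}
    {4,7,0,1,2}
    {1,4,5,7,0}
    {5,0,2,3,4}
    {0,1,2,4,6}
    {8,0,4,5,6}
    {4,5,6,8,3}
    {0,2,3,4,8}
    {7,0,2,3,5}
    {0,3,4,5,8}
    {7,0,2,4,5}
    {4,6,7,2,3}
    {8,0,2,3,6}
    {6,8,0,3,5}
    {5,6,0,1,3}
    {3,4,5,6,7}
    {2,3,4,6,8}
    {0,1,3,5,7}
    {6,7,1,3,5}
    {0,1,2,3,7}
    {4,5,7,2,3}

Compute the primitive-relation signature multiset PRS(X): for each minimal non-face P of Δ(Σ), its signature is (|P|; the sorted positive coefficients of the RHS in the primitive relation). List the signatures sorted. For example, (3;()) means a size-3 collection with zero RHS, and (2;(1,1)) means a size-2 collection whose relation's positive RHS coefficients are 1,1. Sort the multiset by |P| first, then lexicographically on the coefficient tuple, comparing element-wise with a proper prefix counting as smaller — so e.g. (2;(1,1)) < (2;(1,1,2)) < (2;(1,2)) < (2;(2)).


Primitive collections (9):

  P = {7,8}:  v_{7} + v_{8} = v_{6} — sig = (2;(1))
  P = {1,8}:  v_{1} + v_{8} = v_{0} + 2·v_{6} — sig = (2;(1,2))
  P = {0,6,7}:  v_{0} + v_{6} + v_{7} = v_{1} — sig = (3;(1))
  P = {1,3,4}:  v_{1} + v_{3} + v_{4} = v_{6} — sig = (3;(1))
  P = {2,5,8}:  v_{2} + v_{5} + v_{8} = v_{3} — sig = (3;(1))
  P = {2,5,6}:  v_{2} + v_{5} + v_{6} = v_{3} + v_{7} — sig = (3;(1,1))
  P = {1,2,5}:  v_{1} + v_{2} + v_{5} = v_{0} + v_{3} + 2·v_{7} — sig = (3;(1,1,2))
  P = {0,3,4,7}:  v_{0} + v_{3} + v_{4} + v_{7} = 0 — sig = (4;())
  P = {0,3,4,6}:  v_{0} + v_{3} + v_{4} + v_{6} = v_{8} — sig = (4;(1))

so the primitive-relation signature multiset is
{ (2;(1)),  (2;(1,2)),  (3;(1)) ×3,  (3;(1,1)),  (3;(1,1,2)),  (4;()),  (4;(1)) }


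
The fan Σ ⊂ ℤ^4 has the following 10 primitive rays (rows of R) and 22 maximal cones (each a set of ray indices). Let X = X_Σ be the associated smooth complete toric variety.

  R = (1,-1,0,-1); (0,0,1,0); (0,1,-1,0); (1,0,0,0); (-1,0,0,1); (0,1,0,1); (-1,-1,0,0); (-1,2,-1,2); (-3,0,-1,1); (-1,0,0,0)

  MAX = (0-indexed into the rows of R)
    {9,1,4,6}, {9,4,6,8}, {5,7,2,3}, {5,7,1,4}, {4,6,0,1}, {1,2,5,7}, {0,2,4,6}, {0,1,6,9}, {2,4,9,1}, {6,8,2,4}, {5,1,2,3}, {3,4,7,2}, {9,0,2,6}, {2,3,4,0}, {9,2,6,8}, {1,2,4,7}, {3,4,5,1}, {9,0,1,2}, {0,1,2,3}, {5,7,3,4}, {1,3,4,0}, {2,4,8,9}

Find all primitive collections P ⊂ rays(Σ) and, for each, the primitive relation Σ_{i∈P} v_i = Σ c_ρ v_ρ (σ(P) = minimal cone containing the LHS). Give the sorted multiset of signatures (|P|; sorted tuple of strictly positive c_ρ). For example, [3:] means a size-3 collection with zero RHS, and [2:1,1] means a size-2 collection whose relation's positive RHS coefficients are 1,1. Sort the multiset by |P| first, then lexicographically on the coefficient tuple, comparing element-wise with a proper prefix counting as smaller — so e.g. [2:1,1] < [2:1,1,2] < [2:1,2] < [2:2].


The 20 primitive collections of Σ (r=10, n=4):

  P = {3,9}:  v_{3} + v_{9} = 0  ⟹  sig = [2:]
  P = {0,5}:  v_{0} + v_{5} = v_{3}  ⟹  sig = [2:1]
  P = {5,6}:  v_{5} + v_{6} = v_{4}  ⟹  sig = [2:1]
  P = {3,6}:  v_{3} + v_{6} = v_{0} + v_{4}  ⟹  sig = [2:1,1]
  P = {0,7}:  v_{0} + v_{7} = v_{2} + v_{3} + v_{4}  ⟹  sig = [2:1,1,1]
  P = {3,8}:  v_{3} + v_{8} = v_{2} + v_{4} + v_{6}  ⟹  sig = [2:1,1,1]
  P = {5,9}:  v_{5} + v_{9} = v_{1} + v_{2} + v_{4}  ⟹  sig = [2:1,1,1]
  P = {5,8}:  v_{5} + v_{8} = v_{2} + 2·v_{4} + v_{9}  ⟹  sig = [2:1,1,2]
  P = {0,8}:  v_{0} + v_{8} = v_{2} + 2·v_{6}  ⟹  sig = [2:1,2]
  P = {1,8}:  v_{1} + v_{8} = v_{4} + 2·v_{9}  ⟹  sig = [2:1,2]
  P = {6,7}:  v_{6} + v_{7} = v_{2} + 2·v_{4}  ⟹  sig = [2:1,2]
  P = {7,9}:  v_{7} + v_{9} = v_{1} + 2·v_{2} + 2·v_{4}  ⟹  sig = [2:1,2,2]
  P = {7,8}:  v_{7} + v_{8} = 2·v_{2} + 3·v_{4} + v_{9}  ⟹  sig = [2:1,2,3]
  P = {0,4,9}:  v_{0} + v_{4} + v_{9} = v_{6}  ⟹  sig = [3:1]
  P = {1,2,6}:  v_{1} + v_{2} + v_{6} = v_{9}  ⟹  sig = [3:1]
  P = {2,4,5}:  v_{2} + v_{4} + v_{5} = v_{7}  ⟹  sig = [3:1]
  P = {1,3,7}:  v_{1} + v_{3} + v_{7} = 2·v_{5}  ⟹  sig = [3:2]
  P = {0,1,2,4}:  v_{0} + v_{1} + v_{2} + v_{4} = 0  ⟹  sig = [4:]
  P = {1,2,3,4}:  v_{1} + v_{2} + v_{3} + v_{4} = v_{5}  ⟹  sig = [4:1]
  P = {2,4,6,9}:  v_{2} + v_{4} + v_{6} + v_{9} = v_{8}  ⟹  sig = [4:1]

Signatures (|P|; sorted positive RHS coefficients), sorted:
{ [2:],  [2:1] ×2,  [2:1,1],  [2:1,1,1] ×3,  [2:1,1,2],  [2:1,2] ×3,  [2:1,2,2],  [2:1,2,3],  [3:1] ×3,  [3:2],  [4:],  [4:1] ×2 }


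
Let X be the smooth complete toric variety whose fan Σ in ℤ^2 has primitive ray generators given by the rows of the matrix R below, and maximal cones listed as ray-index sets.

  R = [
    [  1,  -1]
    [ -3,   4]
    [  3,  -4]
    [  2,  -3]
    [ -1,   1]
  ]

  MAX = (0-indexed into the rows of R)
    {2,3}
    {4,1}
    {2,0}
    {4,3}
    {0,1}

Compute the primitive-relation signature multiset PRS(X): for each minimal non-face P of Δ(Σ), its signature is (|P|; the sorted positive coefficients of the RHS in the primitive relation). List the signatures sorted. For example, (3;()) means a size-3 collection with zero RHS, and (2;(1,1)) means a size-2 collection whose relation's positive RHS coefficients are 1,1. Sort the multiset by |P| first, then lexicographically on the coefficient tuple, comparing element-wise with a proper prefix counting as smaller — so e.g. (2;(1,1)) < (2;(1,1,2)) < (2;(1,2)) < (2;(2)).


Minimal non-faces — 5 found among 5 rays, 5 max cones:

  {0,4}:  v_{0} + v_{4} = 0  so sig = (2;())
  {1,2}:  v_{1} + v_{2} = 0  so sig = (2;())
  {0,3}:  v_{0} + v_{3} = v_{2}  so sig = (2;(1))
  {1,3}:  v_{1} + v_{3} = v_{4}  so sig = (2;(1))
  {2,4}:  v_{2} + v_{4} = v_{3}  so sig = (2;(1))

Hence PRS(X_Σ) =
{ (2;()) ×2,  (2;(1)) ×3 }


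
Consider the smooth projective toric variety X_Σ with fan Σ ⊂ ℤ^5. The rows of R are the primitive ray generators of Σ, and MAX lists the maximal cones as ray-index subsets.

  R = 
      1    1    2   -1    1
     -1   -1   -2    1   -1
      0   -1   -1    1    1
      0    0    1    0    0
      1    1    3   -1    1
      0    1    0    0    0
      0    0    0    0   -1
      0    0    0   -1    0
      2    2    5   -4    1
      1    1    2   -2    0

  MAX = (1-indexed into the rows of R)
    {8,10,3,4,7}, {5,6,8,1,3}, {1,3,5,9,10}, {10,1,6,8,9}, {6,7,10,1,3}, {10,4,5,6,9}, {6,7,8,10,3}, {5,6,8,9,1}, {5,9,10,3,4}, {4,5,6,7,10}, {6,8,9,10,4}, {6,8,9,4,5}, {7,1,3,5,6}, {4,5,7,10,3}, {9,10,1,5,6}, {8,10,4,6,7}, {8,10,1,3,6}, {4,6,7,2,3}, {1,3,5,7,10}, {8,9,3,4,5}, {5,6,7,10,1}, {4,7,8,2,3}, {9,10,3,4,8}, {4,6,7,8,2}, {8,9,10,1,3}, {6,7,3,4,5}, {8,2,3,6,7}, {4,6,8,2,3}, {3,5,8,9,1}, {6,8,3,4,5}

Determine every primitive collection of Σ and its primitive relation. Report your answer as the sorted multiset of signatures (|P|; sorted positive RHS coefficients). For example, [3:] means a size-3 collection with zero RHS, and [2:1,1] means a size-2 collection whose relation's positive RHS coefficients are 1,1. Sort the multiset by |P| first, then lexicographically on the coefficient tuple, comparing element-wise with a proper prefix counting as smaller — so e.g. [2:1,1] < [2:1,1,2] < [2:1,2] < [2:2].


13 collections generate NE(X_Σ); each relation:

  P = {1,2}:  v_{1} + v_{2} = 0  →  sig = [2:]
  P = {1,4}:  v_{1} + v_{4} = v_{5}  →  sig = [2:1]
  P = {2,5}:  v_{2} + v_{5} = v_{4}  →  sig = [2:1]
  P = {2,10}:  v_{2} + v_{10} = v_{7} + v_{8}  →  sig = [2:1,1]
  P = {2,9}:  v_{2} + v_{9} = v_{4} + v_{8} + v_{10}  →  sig = [2:1,1,1]
  P = {7,9}:  v_{7} + v_{9} = v_{4} + 2·v_{10}  →  sig = [2:1,2]
  P = {1,7,8}:  v_{1} + v_{7} + v_{8} = v_{10}  →  sig = [3:1]
  P = {5,8,10}:  v_{5} + v_{8} + v_{10} = v_{9}  →  sig = [3:1]
  P = {5,7,8}:  v_{5} + v_{7} + v_{8} = v_{4} + v_{10}  →  sig = [3:1,1]
  P = {3,6,9}:  v_{3} + v_{6} + v_{9} = 2·v_{1} + v_{8}  →  sig = [3:1,2]
  P = {3,4,6,10}:  v_{3} + v_{4} + v_{6} + v_{10} = v_{1}  →  sig = [4:1]
  P = {3,5,6,10}:  v_{3} + v_{5} + v_{6} + v_{10} = 2·v_{1}  →  sig = [4:2]
  P = {3,4,6,7,8}:  v_{3} + v_{4} + v_{6} + v_{7} + v_{8} = 0  →  sig = [5:]

Signatures (|P|; sorted positive RHS coefficients), sorted:
[[2:], [2:1], [2:1], [2:1,1], [2:1,1,1], [2:1,2], [3:1], [3:1], [3:1,1], [3:1,2], [4:1], [4:2], [5:]]


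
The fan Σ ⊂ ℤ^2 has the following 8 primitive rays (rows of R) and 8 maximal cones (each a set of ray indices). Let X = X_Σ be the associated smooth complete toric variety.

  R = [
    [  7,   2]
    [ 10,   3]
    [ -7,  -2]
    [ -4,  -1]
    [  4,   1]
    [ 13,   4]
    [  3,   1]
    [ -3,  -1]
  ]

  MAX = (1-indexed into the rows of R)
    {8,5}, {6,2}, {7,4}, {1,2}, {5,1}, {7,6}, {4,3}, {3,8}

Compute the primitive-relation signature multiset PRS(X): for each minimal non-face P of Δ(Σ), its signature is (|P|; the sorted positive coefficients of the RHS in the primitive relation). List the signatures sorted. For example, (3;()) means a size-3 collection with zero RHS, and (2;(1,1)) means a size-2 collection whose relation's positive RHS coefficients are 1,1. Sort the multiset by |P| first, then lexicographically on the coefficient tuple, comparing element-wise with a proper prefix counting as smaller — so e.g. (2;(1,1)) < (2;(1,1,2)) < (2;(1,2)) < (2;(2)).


The 20 primitive collections of Σ (r=8, n=2):

  {1,3}:  v_{1} + v_{3} = 0  ⇒ sig = (2;())
  {4,5}:  v_{4} + v_{5} = 0  ⇒ sig = (2;())
  {7,8}:  v_{7} + v_{8} = 0  ⇒ sig = (2;())
  {1,4}:  v_{1} + v_{4} = v_{7}  ⇒ sig = (2;(1))
  {1,7}:  v_{1} + v_{7} = v_{2}  ⇒ sig = (2;(1))
  {1,8}:  v_{1} + v_{8} = v_{5}  ⇒ sig = (2;(1))
  {2,3}:  v_{2} + v_{3} = v_{7}  ⇒ sig = (2;(1))
  {2,7}:  v_{2} + v_{7} = v_{6}  ⇒ sig = (2;(1))
  {2,8}:  v_{2} + v_{8} = v_{1}  ⇒ sig = (2;(1))
  {3,5}:  v_{3} + v_{5} = v_{8}  ⇒ sig = (2;(1))
  {3,7}:  v_{3} + v_{7} = v_{4}  ⇒ sig = (2;(1))
  {4,8}:  v_{4} + v_{8} = v_{3}  ⇒ sig = (2;(1))
  {5,7}:  v_{5} + v_{7} = v_{1}  ⇒ sig = (2;(1))
  {6,8}:  v_{6} + v_{8} = v_{2}  ⇒ sig = (2;(1))
  {5,6}:  v_{5} + v_{6} = v_{1} + v_{2}  ⇒ sig = (2;(1,1))
  {1,6}:  v_{1} + v_{6} = 2·v_{2}  ⇒ sig = (2;(2))
  {2,4}:  v_{2} + v_{4} = 2·v_{7}  ⇒ sig = (2;(2))
  {2,5}:  v_{2} + v_{5} = 2·v_{1}  ⇒ sig = (2;(2))
  {3,6}:  v_{3} + v_{6} = 2·v_{7}  ⇒ sig = (2;(2))
  {4,6}:  v_{4} + v_{6} = 3·v_{7}  ⇒ sig = (2;(3))

so the primitive-relation signature multiset is
{ (2;()) ×3,  (2;(1)) ×11,  (2;(1,1)),  (2;(2)) ×4,  (2;(3)) }


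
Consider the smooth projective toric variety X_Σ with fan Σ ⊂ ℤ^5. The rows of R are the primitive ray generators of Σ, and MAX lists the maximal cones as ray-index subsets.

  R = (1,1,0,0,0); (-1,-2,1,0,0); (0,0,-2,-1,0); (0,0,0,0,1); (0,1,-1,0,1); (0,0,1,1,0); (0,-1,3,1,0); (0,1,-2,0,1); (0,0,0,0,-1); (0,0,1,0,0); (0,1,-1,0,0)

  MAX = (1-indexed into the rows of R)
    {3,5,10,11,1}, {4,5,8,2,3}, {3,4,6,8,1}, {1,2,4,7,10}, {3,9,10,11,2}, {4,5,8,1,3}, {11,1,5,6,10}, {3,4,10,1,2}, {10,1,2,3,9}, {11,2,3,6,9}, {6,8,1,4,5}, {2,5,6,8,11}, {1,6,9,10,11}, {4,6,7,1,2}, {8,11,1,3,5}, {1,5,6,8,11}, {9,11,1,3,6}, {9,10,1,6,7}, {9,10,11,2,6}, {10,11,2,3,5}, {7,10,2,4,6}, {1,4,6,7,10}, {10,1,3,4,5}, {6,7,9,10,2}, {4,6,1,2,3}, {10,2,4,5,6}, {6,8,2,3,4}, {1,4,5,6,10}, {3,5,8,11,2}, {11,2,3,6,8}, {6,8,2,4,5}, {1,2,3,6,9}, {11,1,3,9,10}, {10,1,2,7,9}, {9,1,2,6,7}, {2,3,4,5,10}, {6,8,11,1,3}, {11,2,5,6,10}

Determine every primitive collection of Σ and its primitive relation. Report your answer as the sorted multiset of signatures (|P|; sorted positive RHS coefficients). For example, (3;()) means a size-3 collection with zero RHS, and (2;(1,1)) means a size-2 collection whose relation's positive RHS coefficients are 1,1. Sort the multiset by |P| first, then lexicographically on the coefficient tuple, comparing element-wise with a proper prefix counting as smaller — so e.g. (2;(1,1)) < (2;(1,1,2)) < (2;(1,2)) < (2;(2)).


Δ(Σ) — 11 vertices, 15 min non-faces:

  {4,9}:  v_{4} + v_{9} = 0 ; sig = (2;())
  {4,11}:  v_{4} + v_{11} = v_{5} ; sig = (2;(1))
  {5,9}:  v_{5} + v_{9} = v_{11} ; sig = (2;(1))
  {8,10}:  v_{8} + v_{10} = v_{5} ; sig = (2;(1))
  {3,7}:  v_{3} + v_{7} = v_{1} + v_{2} ; sig = (2;(1,1))
  {7,8}:  v_{7} + v_{8} = v_{4} + v_{6} ; sig = (2;(1,1))
  {7,11}:  v_{7} + v_{11} = v_{6} + v_{10} ; sig = (2;(1,1))
  {5,7}:  v_{5} + v_{7} = v_{4} + v_{6} + v_{10} ; sig = (2;(1,1,1))
  {8,9}:  v_{8} + v_{9} = v_{3} + v_{6} + v_{11} ; sig = (2;(1,1,1))
  {1,2,11}:  v_{1} + v_{2} + v_{11} = 0 ; sig = (3;())
  {3,6,10}:  v_{3} + v_{6} + v_{10} = 0 ; sig = (3;())
  {1,2,5}:  v_{1} + v_{2} + v_{5} = v_{4} ; sig = (3;(1))
  {3,5,6}:  v_{3} + v_{5} + v_{6} = v_{8} ; sig = (3;(1))
  {1,2,8}:  v_{1} + v_{2} + v_{8} = v_{3} + v_{4} + v_{6} ; sig = (3;(1,1,1))
  {1,2,6,10}:  v_{1} + v_{2} + v_{6} + v_{10} = v_{7} ; sig = (4;(1))

Signatures (|P|; sorted positive RHS coefficients), sorted:
[(2;()), (2;(1)), (2;(1)), (2;(1)), (2;(1,1)), (2;(1,1)), (2;(1,1)), (2;(1,1,1)), (2;(1,1,1)), (3;()), (3;()), (3;(1)), (3;(1)), (3;(1,1,1)), (4;(1))]


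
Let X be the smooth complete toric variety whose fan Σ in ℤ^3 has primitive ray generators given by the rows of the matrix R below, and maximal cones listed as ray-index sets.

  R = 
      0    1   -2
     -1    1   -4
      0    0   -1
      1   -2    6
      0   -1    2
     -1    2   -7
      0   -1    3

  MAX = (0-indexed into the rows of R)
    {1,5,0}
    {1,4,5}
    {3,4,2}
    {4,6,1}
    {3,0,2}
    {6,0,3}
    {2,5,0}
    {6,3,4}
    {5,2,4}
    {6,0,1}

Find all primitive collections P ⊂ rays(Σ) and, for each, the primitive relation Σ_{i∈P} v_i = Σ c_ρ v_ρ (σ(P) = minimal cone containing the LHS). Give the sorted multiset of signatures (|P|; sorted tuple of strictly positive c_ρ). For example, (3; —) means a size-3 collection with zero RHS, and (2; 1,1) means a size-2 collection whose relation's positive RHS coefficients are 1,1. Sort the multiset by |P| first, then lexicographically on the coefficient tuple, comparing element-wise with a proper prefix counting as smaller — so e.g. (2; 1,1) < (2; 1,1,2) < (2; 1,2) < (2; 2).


6 minimal non-faces of Δ(Σ) (on 7 rays):

  P = {0,4}:  v_{0} + v_{4} = 0 — sig = (2; —)
  P = {1,3}:  v_{1} + v_{3} = v_{4} — sig = (2; 1)
  P = {2,6}:  v_{2} + v_{6} = v_{4} — sig = (2; 1)
  P = {3,5}:  v_{3} + v_{5} = v_{2} — sig = (2; 1)
  P = {5,6}:  v_{5} + v_{6} = v_{1} — sig = (2; 1)
  P = {1,2}:  v_{1} + v_{2} = v_{4} + v_{5} — sig = (2; 1,1)

Sorted signature multiset PRS(X):
    |P|=2: 6 collections, coeffs (), (1), (1), (1), (1), (1,1)


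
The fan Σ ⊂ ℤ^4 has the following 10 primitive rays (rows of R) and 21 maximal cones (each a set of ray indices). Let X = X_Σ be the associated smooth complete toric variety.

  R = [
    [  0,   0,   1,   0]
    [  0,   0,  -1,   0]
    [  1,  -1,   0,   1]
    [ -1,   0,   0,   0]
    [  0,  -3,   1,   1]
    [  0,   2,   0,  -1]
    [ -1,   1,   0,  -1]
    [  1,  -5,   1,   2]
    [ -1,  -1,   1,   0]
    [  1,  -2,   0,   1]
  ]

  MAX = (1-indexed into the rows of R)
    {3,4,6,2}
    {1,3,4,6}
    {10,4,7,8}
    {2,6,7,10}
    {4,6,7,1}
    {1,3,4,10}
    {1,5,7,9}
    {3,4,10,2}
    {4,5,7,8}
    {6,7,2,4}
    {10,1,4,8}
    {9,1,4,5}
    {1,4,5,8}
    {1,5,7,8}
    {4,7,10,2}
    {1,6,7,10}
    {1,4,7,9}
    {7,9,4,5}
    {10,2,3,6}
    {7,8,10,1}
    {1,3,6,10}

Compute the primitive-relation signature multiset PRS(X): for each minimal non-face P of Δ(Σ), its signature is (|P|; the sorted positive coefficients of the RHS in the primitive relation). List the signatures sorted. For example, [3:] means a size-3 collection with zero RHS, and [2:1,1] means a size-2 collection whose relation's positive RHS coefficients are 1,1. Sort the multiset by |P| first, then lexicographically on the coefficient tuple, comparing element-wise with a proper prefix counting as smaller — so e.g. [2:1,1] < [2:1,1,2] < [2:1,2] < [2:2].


Σ has 18 primitive collections:

  P={1,2}:  v_{1} + v_{2} = 0  →  sig = [2:]
  P={3,7}:  v_{3} + v_{7} = 0  →  sig = [2:]
  P={5,10}:  v_{5} + v_{10} = v_{8}  →  sig = [2:1]
  P={9,10}:  v_{9} + v_{10} = v_{5}  →  sig = [2:1]
  P={6,9}:  v_{6} + v_{9} = v_{1} + v_{7}  →  sig = [2:1,1]
  P={2,9}:  v_{2} + v_{9} = v_{4} + v_{7} + v_{10}  →  sig = [2:1,1,1]
  P={3,9}:  v_{3} + v_{9} = v_{1} + v_{4} + v_{10}  →  sig = [2:1,1,1]
  P={5,6}:  v_{5} + v_{6} = v_{1} + v_{7} + v_{10}  →  sig = [2:1,1,1]
  P={2,5}:  v_{2} + v_{5} = v_{4} + v_{7} + 2·v_{10}  →  sig = [2:1,1,2]
  P={3,5}:  v_{3} + v_{5} = v_{1} + v_{4} + 2·v_{10}  →  sig = [2:1,1,2]
  P={6,8}:  v_{6} + v_{8} = v_{1} + v_{7} + 2·v_{10}  →  sig = [2:1,1,2]
  P={2,8}:  v_{2} + v_{8} = v_{4} + v_{7} + 3·v_{10}  →  sig = [2:1,1,3]
  P={3,8}:  v_{3} + v_{8} = v_{1} + v_{4} + 3·v_{10}  →  sig = [2:1,1,3]
  P={8,9}:  v_{8} + v_{9} = 2·v_{5}  →  sig = [2:2]
  P={4,6,10}:  v_{4} + v_{6} + v_{10} = 0  →  sig = [3:]
  P={1,4,7,10}:  v_{1} + v_{4} + v_{7} + v_{10} = v_{9}  →  sig = [4:1]
  P={1,4,7,8}:  v_{1} + v_{4} + v_{7} + v_{8} = v_{5} + v_{9}  →  sig = [4:1,1]
  P={1,4,5,7}:  v_{1} + v_{4} + v_{5} + v_{7} = 2·v_{9}  →  sig = [4:2]

Hence PRS(X_Σ) =
[[2:], [2:], [2:1], [2:1], [2:1,1], [2:1,1,1], [2:1,1,1], [2:1,1,1], [2:1,1,2], [2:1,1,2], [2:1,1,2], [2:1,1,3], [2:1,1,3], [2:2], [3:], [4:1], [4:1,1], [4:2]]


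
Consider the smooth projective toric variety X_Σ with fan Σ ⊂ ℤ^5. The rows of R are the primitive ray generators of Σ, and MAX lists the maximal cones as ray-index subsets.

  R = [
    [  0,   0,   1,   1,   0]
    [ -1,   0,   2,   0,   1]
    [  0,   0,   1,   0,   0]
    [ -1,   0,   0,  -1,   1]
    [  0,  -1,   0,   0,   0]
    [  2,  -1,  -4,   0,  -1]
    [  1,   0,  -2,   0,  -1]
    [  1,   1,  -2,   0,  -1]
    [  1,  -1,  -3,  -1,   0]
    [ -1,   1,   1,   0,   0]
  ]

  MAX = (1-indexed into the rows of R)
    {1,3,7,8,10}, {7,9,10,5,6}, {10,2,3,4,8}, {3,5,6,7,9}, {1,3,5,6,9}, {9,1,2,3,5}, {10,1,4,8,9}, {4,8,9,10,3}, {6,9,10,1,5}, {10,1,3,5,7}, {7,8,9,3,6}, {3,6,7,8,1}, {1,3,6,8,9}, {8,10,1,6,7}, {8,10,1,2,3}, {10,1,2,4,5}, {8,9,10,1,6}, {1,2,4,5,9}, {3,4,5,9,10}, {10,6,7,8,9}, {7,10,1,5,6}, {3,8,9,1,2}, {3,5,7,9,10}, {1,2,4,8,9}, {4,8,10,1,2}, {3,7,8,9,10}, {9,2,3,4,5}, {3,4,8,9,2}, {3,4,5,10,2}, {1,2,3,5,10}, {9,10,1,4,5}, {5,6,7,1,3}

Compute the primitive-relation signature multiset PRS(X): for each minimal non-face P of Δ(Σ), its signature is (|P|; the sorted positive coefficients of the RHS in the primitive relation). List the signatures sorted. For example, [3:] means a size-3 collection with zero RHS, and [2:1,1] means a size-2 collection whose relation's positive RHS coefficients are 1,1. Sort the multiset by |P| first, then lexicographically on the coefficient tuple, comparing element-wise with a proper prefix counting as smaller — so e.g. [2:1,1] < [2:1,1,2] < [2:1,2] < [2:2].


The 10 primitive collections of Σ (r=10, n=5):

  {2,7}:  v_{2} + v_{7} = 0  so sig = [2:]
  {5,8}:  v_{5} + v_{8} = v_{7}  so sig = [2:1]
  {2,6}:  v_{2} + v_{6} = v_{1} + v_{9}  so sig = [2:1,1]
  {4,7}:  v_{4} + v_{7} = v_{9} + v_{10}  so sig = [2:1,1]
  {4,6}:  v_{4} + v_{6} = v_{1} + 2·v_{9} + v_{10}  so sig = [2:1,1,2]
  {1,3,4}:  v_{1} + v_{3} + v_{4} = v_{2}  so sig = [3:1]
  {1,7,9}:  v_{1} + v_{7} + v_{9} = v_{6}  so sig = [3:1]
  {2,9,10}:  v_{2} + v_{9} + v_{10} = v_{4}  so sig = [3:1]
  {3,6,10}:  v_{3} + v_{6} + v_{10} = v_{7}  so sig = [3:1]
  {1,3,9,10}:  v_{1} + v_{3} + v_{9} + v_{10} = 0  so sig = [4:]

Signatures (|P|; sorted positive RHS coefficients), sorted:
    [2:]
    [2:1]
    [2:1,1]
    [2:1,1]
    [2:1,1,2]
    [3:1]
    [3:1]
    [3:1]
    [3:1]
    [4:]


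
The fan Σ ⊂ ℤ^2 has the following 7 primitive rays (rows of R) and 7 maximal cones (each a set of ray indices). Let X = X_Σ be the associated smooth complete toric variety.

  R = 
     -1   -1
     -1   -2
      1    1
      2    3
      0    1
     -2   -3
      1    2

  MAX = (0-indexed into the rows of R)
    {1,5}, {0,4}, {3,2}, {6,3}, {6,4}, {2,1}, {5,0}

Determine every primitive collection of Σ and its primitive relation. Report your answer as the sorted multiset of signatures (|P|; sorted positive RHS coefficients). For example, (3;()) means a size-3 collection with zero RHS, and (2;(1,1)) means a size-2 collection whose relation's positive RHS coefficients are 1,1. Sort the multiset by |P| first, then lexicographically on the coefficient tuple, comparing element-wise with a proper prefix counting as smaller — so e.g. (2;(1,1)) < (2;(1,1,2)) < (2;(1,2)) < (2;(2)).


14 collections generate NE(X_Σ); each relation:

  P = {0,2}:  v_{0} + v_{2} = 0  →  sig = (2;())
  P = {1,6}:  v_{1} + v_{6} = 0  →  sig = (2;())
  P = {3,5}:  v_{3} + v_{5} = 0  →  sig = (2;())
  P = {0,1}:  v_{0} + v_{1} = v_{5}  →  sig = (2;(1))
  P = {0,3}:  v_{0} + v_{3} = v_{6}  →  sig = (2;(1))
  P = {0,6}:  v_{0} + v_{6} = v_{4}  →  sig = (2;(1))
  P = {1,3}:  v_{1} + v_{3} = v_{2}  →  sig = (2;(1))
  P = {1,4}:  v_{1} + v_{4} = v_{0}  →  sig = (2;(1))
  P = {2,4}:  v_{2} + v_{4} = v_{6}  →  sig = (2;(1))
  P = {2,5}:  v_{2} + v_{5} = v_{1}  →  sig = (2;(1))
  P = {2,6}:  v_{2} + v_{6} = v_{3}  →  sig = (2;(1))
  P = {5,6}:  v_{5} + v_{6} = v_{0}  →  sig = (2;(1))
  P = {3,4}:  v_{3} + v_{4} = 2·v_{6}  →  sig = (2;(2))
  P = {4,5}:  v_{4} + v_{5} = 2·v_{0}  →  sig = (2;(2))

Signatures (|P|; sorted positive RHS coefficients), sorted:
{ (2;()) ×3,  (2;(1)) ×9,  (2;(2)) ×2 }


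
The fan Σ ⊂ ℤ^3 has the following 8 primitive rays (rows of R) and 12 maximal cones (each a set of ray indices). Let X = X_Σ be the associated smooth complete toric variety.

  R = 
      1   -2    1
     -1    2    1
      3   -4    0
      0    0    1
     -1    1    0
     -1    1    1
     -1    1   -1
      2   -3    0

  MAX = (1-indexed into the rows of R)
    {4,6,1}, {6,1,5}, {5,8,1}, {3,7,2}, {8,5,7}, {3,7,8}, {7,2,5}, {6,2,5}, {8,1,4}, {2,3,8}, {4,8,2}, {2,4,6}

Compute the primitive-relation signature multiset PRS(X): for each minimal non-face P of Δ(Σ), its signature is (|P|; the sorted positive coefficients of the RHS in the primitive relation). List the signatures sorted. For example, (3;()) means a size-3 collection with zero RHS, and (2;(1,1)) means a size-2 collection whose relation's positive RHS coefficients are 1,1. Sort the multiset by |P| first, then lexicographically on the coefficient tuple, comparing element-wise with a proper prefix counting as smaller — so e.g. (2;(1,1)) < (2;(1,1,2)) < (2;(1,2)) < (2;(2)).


|primitive collections| = 12. Relations:

  {3,5}:  v_{3} + v_{5} = v_{8} — sig = (2;(1))
  {4,5}:  v_{4} + v_{5} = v_{6} — sig = (2;(1))
  {4,7}:  v_{4} + v_{7} = v_{5} — sig = (2;(1))
  {6,8}:  v_{6} + v_{8} = v_{1} — sig = (2;(1))
  {3,6}:  v_{3} + v_{6} = v_{4} + v_{8} — sig = (2;(1,1))
  {1,3}:  v_{1} + v_{3} = v_{4} + 2·v_{8} — sig = (2;(1,2))
  {1,7}:  v_{1} + v_{7} = 2·v_{5} + v_{8} — sig = (2;(1,2))
  {3,4}:  v_{3} + v_{4} = v_{2} + 2·v_{8} — sig = (2;(1,2))
  {1,2}:  v_{1} + v_{2} = 2·v_{4} — sig = (2;(2))
  {6,7}:  v_{6} + v_{7} = 2·v_{5} — sig = (2;(2))
  {2,7,8}:  v_{2} + v_{7} + v_{8} = 0 — sig = (3;())
  {2,5,8}:  v_{2} + v_{5} + v_{8} = v_{4} — sig = (3;(1))

so the primitive-relation signature multiset is
    (2;(1))
    (2;(1))
    (2;(1))
    (2;(1))
    (2;(1,1))
    (2;(1,2))
    (2;(1,2))
    (2;(1,2))
    (2;(2))
    (2;(2))
    (3;())
    (3;(1))


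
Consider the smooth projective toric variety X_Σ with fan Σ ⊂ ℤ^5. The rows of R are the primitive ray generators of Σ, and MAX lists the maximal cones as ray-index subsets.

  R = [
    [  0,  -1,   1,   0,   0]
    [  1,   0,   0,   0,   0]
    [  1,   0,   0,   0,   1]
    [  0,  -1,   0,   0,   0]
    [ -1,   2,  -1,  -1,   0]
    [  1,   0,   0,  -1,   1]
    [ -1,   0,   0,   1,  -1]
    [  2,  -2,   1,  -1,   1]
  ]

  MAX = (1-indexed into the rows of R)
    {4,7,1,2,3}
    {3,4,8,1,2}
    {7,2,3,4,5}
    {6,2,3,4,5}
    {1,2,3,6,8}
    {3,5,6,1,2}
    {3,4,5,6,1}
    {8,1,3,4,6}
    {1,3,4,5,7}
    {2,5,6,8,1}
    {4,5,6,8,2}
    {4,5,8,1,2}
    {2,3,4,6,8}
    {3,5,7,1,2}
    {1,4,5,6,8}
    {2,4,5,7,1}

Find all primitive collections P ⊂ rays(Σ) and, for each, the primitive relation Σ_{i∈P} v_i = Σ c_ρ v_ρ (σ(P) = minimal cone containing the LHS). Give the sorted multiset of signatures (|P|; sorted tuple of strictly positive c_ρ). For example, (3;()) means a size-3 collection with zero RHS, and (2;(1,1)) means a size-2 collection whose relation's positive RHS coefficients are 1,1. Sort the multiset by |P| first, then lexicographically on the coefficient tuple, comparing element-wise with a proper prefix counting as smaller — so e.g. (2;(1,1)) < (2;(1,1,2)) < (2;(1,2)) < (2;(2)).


5 minimal non-faces of Δ(Σ) (on 8 rays):

  P = {6,7}:  v_{6} + v_{7} = 0  →  sig = (2;())
  P = {7,8}:  v_{7} + v_{8} = v_{1} + v_{2} + v_{4}  →  sig = (2;(1,1,1))
  P = {3,5,8}:  v_{3} + v_{5} + v_{8} = 2·v_{6}  →  sig = (3;(2))
  P = {1,2,4,6}:  v_{1} + v_{2} + v_{4} + v_{6} = v_{8}  →  sig = (4;(1))
  P = {1,2,3,4,5}:  v_{1} + v_{2} + v_{3} + v_{4} + v_{5} = v_{6}  →  sig = (5;(1))

so the primitive-relation signature multiset is
[(2;()), (2;(1,1,1)), (3;(2)), (4;(1)), (5;(1))]


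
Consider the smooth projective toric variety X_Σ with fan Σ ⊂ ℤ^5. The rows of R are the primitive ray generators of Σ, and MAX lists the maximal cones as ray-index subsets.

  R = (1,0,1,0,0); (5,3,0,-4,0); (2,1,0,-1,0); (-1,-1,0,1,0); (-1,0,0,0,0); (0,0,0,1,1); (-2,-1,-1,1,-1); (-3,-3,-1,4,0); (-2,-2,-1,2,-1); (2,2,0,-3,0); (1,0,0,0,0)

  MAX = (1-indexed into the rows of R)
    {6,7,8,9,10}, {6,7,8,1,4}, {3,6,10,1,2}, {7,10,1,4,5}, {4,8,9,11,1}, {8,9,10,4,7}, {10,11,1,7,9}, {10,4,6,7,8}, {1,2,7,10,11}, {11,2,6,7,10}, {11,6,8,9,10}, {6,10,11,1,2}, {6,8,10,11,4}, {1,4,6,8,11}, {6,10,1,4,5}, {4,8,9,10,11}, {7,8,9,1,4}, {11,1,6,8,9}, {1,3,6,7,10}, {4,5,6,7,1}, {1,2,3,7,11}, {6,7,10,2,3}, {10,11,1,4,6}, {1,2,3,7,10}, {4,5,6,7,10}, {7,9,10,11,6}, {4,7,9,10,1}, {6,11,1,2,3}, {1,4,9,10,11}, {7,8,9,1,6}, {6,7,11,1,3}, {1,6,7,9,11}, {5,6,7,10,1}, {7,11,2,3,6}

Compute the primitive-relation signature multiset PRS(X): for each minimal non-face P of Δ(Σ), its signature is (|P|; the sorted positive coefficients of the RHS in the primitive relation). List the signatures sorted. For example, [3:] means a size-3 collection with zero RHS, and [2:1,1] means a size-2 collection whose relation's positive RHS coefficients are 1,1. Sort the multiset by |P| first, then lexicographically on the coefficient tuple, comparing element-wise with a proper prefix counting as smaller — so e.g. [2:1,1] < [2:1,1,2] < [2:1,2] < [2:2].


Σ has 20 primitive collections:

  {5,11}:  v_{5} + v_{11} = 0 — sig = [2:]
  {3,4}:  v_{3} + v_{4} = v_{11} — sig = [2:1]
  {2,5}:  v_{2} + v_{5} = v_{3} + v_{10} — sig = [2:1,1]
  {5,9}:  v_{5} + v_{9} = v_{4} + v_{7} — sig = [2:1,1]
  {3,8}:  v_{3} + v_{8} = v_{6} + v_{9} + v_{11} — sig = [2:1,1,1]
  {3,5}:  v_{3} + v_{5} = v_{1} + v_{6} + v_{7} + v_{10} — sig = [2:1,1,1,1]
  {2,8}:  v_{2} + v_{8} = v_{6} + v_{9} + v_{10} + 2·v_{11} — sig = [2:1,1,1,2]
  {5,8}:  v_{5} + v_{8} = 2·v_{4} + v_{6} + v_{7} — sig = [2:1,1,2]
  {2,9}:  v_{2} + v_{9} = v_{7} + v_{10} + 3·v_{11} — sig = [2:1,1,3]
  {2,4}:  v_{2} + v_{4} = v_{10} + 2·v_{11} — sig = [2:1,2]
  {3,9}:  v_{3} + v_{9} = v_{7} + 2·v_{11} — sig = [2:1,2]
  {3,10,11}:  v_{3} + v_{10} + v_{11} = v_{2} — sig = [3:1]
  {4,6,9}:  v_{4} + v_{6} + v_{9} = v_{8} — sig = [3:1]
  {4,7,11}:  v_{4} + v_{7} + v_{11} = v_{9} — sig = [3:1]
  {1,8,10}:  v_{1} + v_{8} + v_{10} = v_{4} + v_{11} — sig = [3:1,1]
  {7,8,11}:  v_{7} + v_{8} + v_{11} = v_{6} + 2·v_{9} — sig = [3:1,2]
  {1,6,9,10}:  v_{1} + v_{6} + v_{9} + v_{10} = v_{11} — sig = [4:1]
  {1,2,6,7}:  v_{1} + v_{2} + v_{6} + v_{7} = 2·v_{3} — sig = [4:2]
  {1,4,6,7,10}:  v_{1} + v_{4} + v_{6} + v_{7} + v_{10} = 0 — sig = [5:]
  {1,6,7,10,11}:  v_{1} + v_{6} + v_{7} + v_{10} + v_{11} = v_{3} — sig = [5:1]

Sorted signature multiset PRS(X):
[[2:], [2:1], [2:1,1], [2:1,1], [2:1,1,1], [2:1,1,1,1], [2:1,1,1,2], [2:1,1,2], [2:1,1,3], [2:1,2], [2:1,2], [3:1], [3:1], [3:1], [3:1,1], [3:1,2], [4:1], [4:2], [5:], [5:1]]


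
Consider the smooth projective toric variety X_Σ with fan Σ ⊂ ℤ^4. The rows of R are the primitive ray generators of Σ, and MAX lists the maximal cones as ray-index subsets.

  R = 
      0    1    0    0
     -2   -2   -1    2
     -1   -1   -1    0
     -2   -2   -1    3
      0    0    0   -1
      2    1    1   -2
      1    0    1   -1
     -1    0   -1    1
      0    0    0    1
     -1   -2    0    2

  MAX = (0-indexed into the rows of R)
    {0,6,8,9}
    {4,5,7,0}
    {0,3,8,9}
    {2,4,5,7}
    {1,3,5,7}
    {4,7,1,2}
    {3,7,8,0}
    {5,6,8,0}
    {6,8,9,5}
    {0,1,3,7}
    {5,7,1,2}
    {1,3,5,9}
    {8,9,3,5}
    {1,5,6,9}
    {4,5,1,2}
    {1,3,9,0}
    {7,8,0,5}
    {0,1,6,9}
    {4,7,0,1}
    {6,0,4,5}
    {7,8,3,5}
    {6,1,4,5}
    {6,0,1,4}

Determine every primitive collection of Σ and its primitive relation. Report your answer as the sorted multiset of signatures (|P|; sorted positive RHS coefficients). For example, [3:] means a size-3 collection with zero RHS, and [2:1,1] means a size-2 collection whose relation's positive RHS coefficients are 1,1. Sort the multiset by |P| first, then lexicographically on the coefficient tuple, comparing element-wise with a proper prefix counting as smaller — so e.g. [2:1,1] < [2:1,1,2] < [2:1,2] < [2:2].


Minimal non-faces — 16 found among 10 rays, 23 max cones:

  • {4,8}:  v_{4} + v_{8} = 0  so sig = [2:]
  • {6,7}:  v_{6} + v_{7} = 0  so sig = [2:]
  • {1,8}:  v_{1} + v_{8} = v_{3}  so sig = [2:1]
  • {3,4}:  v_{3} + v_{4} = v_{1}  so sig = [2:1]
  • {3,6}:  v_{3} + v_{6} = v_{9}  so sig = [2:1]
  • {7,9}:  v_{7} + v_{9} = v_{3}  so sig = [2:1]
  • {0,2}:  v_{0} + v_{2} = v_{4} + v_{7}  so sig = [2:1,1]
  • {4,9}:  v_{4} + v_{9} = v_{1} + v_{6}  so sig = [2:1,1]
  • {2,6}:  v_{2} + v_{6} = v_{1} + v_{4} + v_{5}  so sig = [2:1,1,1]
  • {2,8}:  v_{2} + v_{8} = v_{1} + v_{5} + v_{7}  so sig = [2:1,1,1]
  • {2,3}:  v_{2} + v_{3} = 2·v_{1} + v_{5} + v_{7}  so sig = [2:1,1,2]
  • {2,9}:  v_{2} + v_{9} = 2·v_{1} + v_{5}  so sig = [2:1,2]
  • {0,1,5}:  v_{0} + v_{1} + v_{5} = 0  so sig = [3:]
  • {0,3,5}:  v_{0} + v_{3} + v_{5} = v_{8}  so sig = [3:1]
  • {0,5,9}:  v_{0} + v_{5} + v_{9} = v_{6} + v_{8}  so sig = [3:1,1]
  • {1,4,5,7}:  v_{1} + v_{4} + v_{5} + v_{7} = v_{2}  so sig = [4:1]

so the primitive-relation signature multiset is
    [2:]
    [2:]
    [2:1]
    [2:1]
    [2:1]
    [2:1]
    [2:1,1]
    [2:1,1]
    [2:1,1,1]
    [2:1,1,1]
    [2:1,1,2]
    [2:1,2]
    [3:]
    [3:1]
    [3:1,1]
    [4:1]


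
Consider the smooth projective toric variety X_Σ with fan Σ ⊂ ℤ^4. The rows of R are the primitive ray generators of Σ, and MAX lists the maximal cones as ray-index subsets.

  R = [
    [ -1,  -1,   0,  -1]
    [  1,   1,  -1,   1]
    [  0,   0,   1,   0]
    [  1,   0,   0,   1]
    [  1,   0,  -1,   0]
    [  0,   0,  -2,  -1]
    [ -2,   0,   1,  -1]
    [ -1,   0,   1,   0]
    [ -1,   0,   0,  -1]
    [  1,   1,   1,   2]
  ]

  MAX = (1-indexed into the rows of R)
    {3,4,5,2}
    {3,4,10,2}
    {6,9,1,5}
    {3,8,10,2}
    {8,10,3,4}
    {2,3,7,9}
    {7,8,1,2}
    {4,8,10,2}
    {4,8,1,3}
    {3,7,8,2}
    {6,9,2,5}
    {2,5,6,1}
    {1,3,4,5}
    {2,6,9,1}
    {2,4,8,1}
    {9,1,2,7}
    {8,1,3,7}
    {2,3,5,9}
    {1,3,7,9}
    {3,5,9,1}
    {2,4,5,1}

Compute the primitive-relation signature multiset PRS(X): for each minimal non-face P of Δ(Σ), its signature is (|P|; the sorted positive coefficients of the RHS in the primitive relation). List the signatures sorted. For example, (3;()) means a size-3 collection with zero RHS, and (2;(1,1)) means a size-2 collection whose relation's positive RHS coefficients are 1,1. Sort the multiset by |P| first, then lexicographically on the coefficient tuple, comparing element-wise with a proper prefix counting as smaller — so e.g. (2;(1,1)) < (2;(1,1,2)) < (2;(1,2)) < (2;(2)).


Primitive collections (17):

  {4,9}:  v_{4} + v_{9} = 0  ⟹  sig = (2;())
  {5,8}:  v_{5} + v_{8} = 0  ⟹  sig = (2;())
  {4,7}:  v_{4} + v_{7} = v_{8}  ⟹  sig = (2;(1))
  {5,7}:  v_{5} + v_{7} = v_{9}  ⟹  sig = (2;(1))
  {6,10}:  v_{6} + v_{10} = v_{2}  ⟹  sig = (2;(1))
  {8,9}:  v_{8} + v_{9} = v_{7}  ⟹  sig = (2;(1))
  {1,10}:  v_{1} + v_{10} = v_{4} + v_{8}  ⟹  sig = (2;(1,1))
  {3,6}:  v_{3} + v_{6} = v_{5} + v_{9}  ⟹  sig = (2;(1,1))
  {4,6}:  v_{4} + v_{6} = v_{1} + v_{2} + v_{5}  ⟹  sig = (2;(1,1,1))
  {5,10}:  v_{5} + v_{10} = v_{2} + v_{3} + v_{4}  ⟹  sig = (2;(1,1,1))
  {6,8}:  v_{6} + v_{8} = v_{1} + v_{2} + v_{9}  ⟹  sig = (2;(1,1,1))
  {9,10}:  v_{9} + v_{10} = v_{2} + v_{3} + v_{8}  ⟹  sig = (2;(1,1,1))
  {6,7}:  v_{6} + v_{7} = v_{1} + v_{2} + 2·v_{9}  ⟹  sig = (2;(1,1,2))
  {7,10}:  v_{7} + v_{10} = v_{2} + v_{3} + 2·v_{8}  ⟹  sig = (2;(1,1,2))
  {1,2,3}:  v_{1} + v_{2} + v_{3} = 0  ⟹  sig = (3;())
  {1,2,5,9}:  v_{1} + v_{2} + v_{5} + v_{9} = v_{6}  ⟹  sig = (4;(1))
  {2,3,4,8}:  v_{2} + v_{3} + v_{4} + v_{8} = v_{10}  ⟹  sig = (4;(1))

Sorted signature multiset PRS(X):
{ (2;()) ×2,  (2;(1)) ×4,  (2;(1,1)) ×2,  (2;(1,1,1)) ×4,  (2;(1,1,2)) ×2,  (3;()),  (4;(1)) ×2 }


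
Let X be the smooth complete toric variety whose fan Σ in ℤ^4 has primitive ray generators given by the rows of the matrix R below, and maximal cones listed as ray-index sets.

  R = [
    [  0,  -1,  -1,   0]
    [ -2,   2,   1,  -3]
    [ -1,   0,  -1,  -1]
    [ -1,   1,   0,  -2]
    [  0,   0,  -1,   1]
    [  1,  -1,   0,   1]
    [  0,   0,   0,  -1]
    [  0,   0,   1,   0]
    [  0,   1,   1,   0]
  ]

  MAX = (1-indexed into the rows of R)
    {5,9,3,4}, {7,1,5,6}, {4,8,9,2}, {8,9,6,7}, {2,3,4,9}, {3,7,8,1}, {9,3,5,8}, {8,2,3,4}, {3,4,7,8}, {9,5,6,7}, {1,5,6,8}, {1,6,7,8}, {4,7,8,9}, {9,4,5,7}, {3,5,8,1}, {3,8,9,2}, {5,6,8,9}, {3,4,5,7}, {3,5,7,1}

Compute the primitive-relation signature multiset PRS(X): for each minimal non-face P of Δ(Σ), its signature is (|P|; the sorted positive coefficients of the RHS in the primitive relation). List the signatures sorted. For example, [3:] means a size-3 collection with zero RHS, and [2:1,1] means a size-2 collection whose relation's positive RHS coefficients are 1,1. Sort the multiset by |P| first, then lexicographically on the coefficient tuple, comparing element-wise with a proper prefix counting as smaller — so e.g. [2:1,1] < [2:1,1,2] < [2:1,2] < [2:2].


|primitive collections| = 12. Relations:

  P = {1,9}:  v_{1} + v_{9} = 0  →  sig = [2:]
  P = {3,6}:  v_{3} + v_{6} = v_{1}  →  sig = [2:1]
  P = {4,6}:  v_{4} + v_{6} = v_{7}  →  sig = [2:1]
  P = {1,4}:  v_{1} + v_{4} = v_{3} + v_{7}  →  sig = [2:1,1]
  P = {2,6}:  v_{2} + v_{6} = v_{4} + v_{8}  →  sig = [2:1,1]
  P = {1,2}:  v_{1} + v_{2} = v_{3} + v_{4} + v_{8}  →  sig = [2:1,1,1]
  P = {2,7}:  v_{2} + v_{7} = 2·v_{4} + v_{8}  →  sig = [2:1,2]
  P = {2,5}:  v_{2} + v_{5} = 2·v_{3} + 2·v_{9}  →  sig = [2:2,2]
  P = {5,7,8}:  v_{5} + v_{7} + v_{8} = 0  →  sig = [3:]
  P = {3,7,9}:  v_{3} + v_{7} + v_{9} = v_{4}  →  sig = [3:1]
  P = {4,5,8}:  v_{4} + v_{5} + v_{8} = v_{3} + v_{9}  →  sig = [3:1,1]
  P = {3,4,8,9}:  v_{3} + v_{4} + v_{8} + v_{9} = v_{2}  →  sig = [4:1]

Sorted signature multiset PRS(X):
    |P|=2: 8 collections, coeffs (), (1), (1), (1,1), (1,1), (1,1,1), (1,2), (2,2)
    |P|=3: 3 collections, coeffs (), (1), (1,1)
    |P|=4: 1 collection, coeffs (1)


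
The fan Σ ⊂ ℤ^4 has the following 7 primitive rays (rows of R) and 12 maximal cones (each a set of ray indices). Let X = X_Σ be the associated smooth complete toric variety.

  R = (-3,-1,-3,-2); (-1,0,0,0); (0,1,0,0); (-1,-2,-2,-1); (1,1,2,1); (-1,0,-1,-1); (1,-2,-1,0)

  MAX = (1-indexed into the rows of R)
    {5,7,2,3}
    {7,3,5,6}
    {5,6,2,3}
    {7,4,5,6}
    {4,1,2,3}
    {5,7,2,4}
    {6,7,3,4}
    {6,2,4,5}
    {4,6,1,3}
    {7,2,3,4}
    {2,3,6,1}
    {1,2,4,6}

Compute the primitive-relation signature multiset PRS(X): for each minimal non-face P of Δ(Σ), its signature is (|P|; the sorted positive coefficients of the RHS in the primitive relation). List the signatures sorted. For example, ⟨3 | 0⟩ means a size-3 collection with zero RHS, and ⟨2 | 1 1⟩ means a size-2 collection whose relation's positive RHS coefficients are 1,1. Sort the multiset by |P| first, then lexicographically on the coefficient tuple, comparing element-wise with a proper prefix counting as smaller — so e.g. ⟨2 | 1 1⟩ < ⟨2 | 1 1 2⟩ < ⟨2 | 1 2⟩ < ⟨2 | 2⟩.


The 5 primitive collections of Σ (r=7, n=4):

  • {1,5}:  v_{1} + v_{5} = v_{2} + v_{6}  ⟹  sig = ⟨2 | 1 1⟩
  • {1,7}:  v_{1} + v_{7} = v_{3} + 2·v_{4}  ⟹  sig = ⟨2 | 1 2⟩
  • {3,4,5}:  v_{3} + v_{4} + v_{5} = 0  ⟹  sig = ⟨3 | 0⟩
  • {2,6,7}:  v_{2} + v_{6} + v_{7} = v_{4}  ⟹  sig = ⟨3 | 1⟩
  • {2,3,4,6}:  v_{2} + v_{3} + v_{4} + v_{6} = v_{1}  ⟹  sig = ⟨4 | 1⟩

Sorted signature multiset PRS(X):
[⟨2 | 1 1⟩, ⟨2 | 1 2⟩, ⟨3 | 0⟩, ⟨3 | 1⟩, ⟨4 | 1⟩]
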